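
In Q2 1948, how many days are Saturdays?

13

April 1, 1948 is a Thursday.
From April 1, 1948 to June 30, 1948 is 91 days inclusive.
91 = 7 × 13, so the span is exactly 13 full weeks.
Each full week contributes one Saturday: 13 so far.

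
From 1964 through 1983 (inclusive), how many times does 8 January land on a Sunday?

2

Day of week of January 8 in each year:
1964: Wed, 1965: Fri, 1966: Sat, 1967: Sun ✓, 1968: Mon, 1969: Wed, 1970: Thu, 1971: Fri, 1972: Sat, 1973: Mon, 1974: Tue, 1975: Wed, 1976: Thu, 1977: Sat, 1978: Sun ✓, 1979: Mon, 1980: Tue, 1981: Thu, 1982: Fri, 1983: Sat
Sundays: 1967, 1978.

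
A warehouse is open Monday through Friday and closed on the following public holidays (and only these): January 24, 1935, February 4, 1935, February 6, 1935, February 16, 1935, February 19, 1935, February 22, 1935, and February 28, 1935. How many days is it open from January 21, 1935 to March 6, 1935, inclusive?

27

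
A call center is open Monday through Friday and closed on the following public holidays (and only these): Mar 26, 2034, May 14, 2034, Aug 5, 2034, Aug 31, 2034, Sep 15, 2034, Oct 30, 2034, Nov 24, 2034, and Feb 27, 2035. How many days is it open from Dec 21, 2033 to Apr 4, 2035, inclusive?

331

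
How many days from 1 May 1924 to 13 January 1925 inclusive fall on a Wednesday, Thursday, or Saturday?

110

1 May 1924 is a Thursday.
From 1 May 1924 to 13 January 1925 is 258 days inclusive.
258 = 7 × 36 + 6, so there are 36 full weeks plus 6 extra days.
Each full week contributes 3 days from the set (Wed, Thu, Sat): 36 × 3 = 108.
The 6 extra days are Thursday, Friday, Saturday, Sunday, Monday, Tuesday — 2 of them qualify.
Total: 108 + 2 = 110.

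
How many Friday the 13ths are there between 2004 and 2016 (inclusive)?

23

Friday-the-13ths by year:
2004: Feb, Aug
2005: May
2006: Jan, Oct
2007: Apr, Jul
2008: Jun
2009: Feb, Mar, Nov
2010: Aug
2011: May
2012: Jan, Apr, Jul
2013: Sep, Dec
2014: Jun
2015: Feb, Mar, Nov
2016: May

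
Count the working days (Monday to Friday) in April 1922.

1922-04-01 is a Saturday.
From 1922-04-01 to 1922-04-30 is 30 days inclusive.
30 = 7 × 4 + 2, so there are 4 full weeks plus 2 extra days.
Each full week contributes 5 weekdays (Mon–Fri): 4 × 5 = 20.
The 2 extra days are Saturday, Sunday — none qualify.
Total: 20 + 0 = 20.

20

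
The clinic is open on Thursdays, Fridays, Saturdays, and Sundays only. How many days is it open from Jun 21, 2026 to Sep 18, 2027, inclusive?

260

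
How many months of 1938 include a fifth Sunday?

A month has five Sundays exactly when Sunday falls within its first (length − 28) days.
Jan: 31 days, starts Sat → 5 of Sat, Sun, Mon ✓
Feb: 28 days, starts Tue → 5 of (none)
Mar: 31 days, starts Tue → 5 of Tue, Wed, Thu
Apr: 30 days, starts Fri → 5 of Fri, Sat
May: 31 days, starts Sun → 5 of Sun, Mon, Tue ✓
Jun: 30 days, starts Wed → 5 of Wed, Thu
Jul: 31 days, starts Fri → 5 of Fri, Sat, Sun ✓
Aug: 31 days, starts Mon → 5 of Mon, Tue, Wed
Sep: 30 days, starts Thu → 5 of Thu, Fri
Oct: 31 days, starts Sat → 5 of Sat, Sun, Mon ✓
Nov: 30 days, starts Tue → 5 of Tue, Wed
Dec: 31 days, starts Thu → 5 of Thu, Fri, Sat
Months with five Sundays: Jan, May, Jul, Oct.

4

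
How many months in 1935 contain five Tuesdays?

A month has five Tuesdays exactly when Tuesday falls within its first (length − 28) days.
Jan: 31 days, starts Tue → 5 of Tue, Wed, Thu ✓
Feb: 28 days, starts Fri → 5 of (none)
Mar: 31 days, starts Fri → 5 of Fri, Sat, Sun
Apr: 30 days, starts Mon → 5 of Mon, Tue ✓
May: 31 days, starts Wed → 5 of Wed, Thu, Fri
Jun: 30 days, starts Sat → 5 of Sat, Sun
Jul: 31 days, starts Mon → 5 of Mon, Tue, Wed ✓
Aug: 31 days, starts Thu → 5 of Thu, Fri, Sat
Sep: 30 days, starts Sun → 5 of Sun, Mon
Oct: 31 days, starts Tue → 5 of Tue, Wed, Thu ✓
Nov: 30 days, starts Fri → 5 of Fri, Sat
Dec: 31 days, starts Sun → 5 of Sun, Mon, Tue ✓
Months with five Tuesdays: Jan, Apr, Jul, Oct, Dec.

5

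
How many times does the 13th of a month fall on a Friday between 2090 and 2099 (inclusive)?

19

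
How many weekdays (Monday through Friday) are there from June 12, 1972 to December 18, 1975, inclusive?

June 12, 1972 is a Monday.
From June 12, 1972 to December 18, 1975 is 1285 days inclusive.
1285 = 7 × 183 + 4, so there are 183 full weeks plus 4 extra days.
Each full week contributes 5 weekdays (Mon–Fri): 183 × 5 = 915.
The 4 extra days are Monday, Tuesday, Wednesday, Thursday — 4 of them qualify.
Total: 915 + 4 = 919.

919 weekdays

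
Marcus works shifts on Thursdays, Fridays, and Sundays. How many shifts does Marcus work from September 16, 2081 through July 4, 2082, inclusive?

125

September 16, 2081 is a Tuesday.
That's 292 days from start to end, counting both.
292 = 7 × 41 + 5, so there are 41 full weeks plus 5 extra days.
Each full week contributes 3 days from the set (Thu, Fri, Sun): 41 × 3 = 123.
The 5 extra days are Tuesday, Wednesday, Thursday, Friday, Saturday — 2 of them qualify.
Total: 123 + 2 = 125.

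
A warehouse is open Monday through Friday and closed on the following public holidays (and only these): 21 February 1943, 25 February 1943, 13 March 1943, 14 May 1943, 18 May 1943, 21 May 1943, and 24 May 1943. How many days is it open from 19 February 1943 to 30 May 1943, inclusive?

19 February 1943 is a Friday.
That's 101 days from start to end, counting both.
101 = 7 × 14 + 3, so there are 14 full weeks plus 3 extra days.
Each full week contributes 5 weekdays (Mon–Fri): 14 × 5 = 70.
The 3 extra days are Friday, Saturday, Sunday — 1 of them qualifies.
Total: 70 + 1 = 71.
Holidays: 21 February 1943 (Sun); 25 February 1943 (Thu); 13 March 1943 (Sat); 14 May 1943 (Fri); 18 May 1943 (Tue); 21 May 1943 (Fri); 24 May 1943 (Mon).
5 of the 7 holidays fall on weekdays; the rest are weekends and were already excluded.
Business days: 71 − 5 = 66.

66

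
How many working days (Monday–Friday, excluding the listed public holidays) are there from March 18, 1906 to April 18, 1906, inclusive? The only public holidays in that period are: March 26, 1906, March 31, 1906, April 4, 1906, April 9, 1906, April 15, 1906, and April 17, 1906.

19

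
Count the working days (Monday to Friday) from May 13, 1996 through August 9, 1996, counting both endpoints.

May 13, 1996 is a Monday.
That's 89 days from start to end, counting both.
89 = 7 × 12 + 5, so there are 12 full weeks plus 5 extra days.
Each full week contributes 5 weekdays (Mon–Fri): 12 × 5 = 60.
The 5 extra days are Monday, Tuesday, Wednesday, Thursday, Friday — 5 of them qualify.
Total: 60 + 5 = 65.

65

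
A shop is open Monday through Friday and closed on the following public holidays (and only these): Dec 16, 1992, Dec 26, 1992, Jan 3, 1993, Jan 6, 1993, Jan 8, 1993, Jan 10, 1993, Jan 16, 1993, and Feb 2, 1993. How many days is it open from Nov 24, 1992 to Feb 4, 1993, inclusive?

49 business days

Nov 24, 1992 is a Tuesday.
That's 73 days from start to end, counting both.
73 = 7 × 10 + 3, so there are 10 full weeks plus 3 extra days.
Each full week contributes 5 weekdays (Mon–Fri): 10 × 5 = 50.
The 3 extra days are Tuesday, Wednesday, Thursday — 3 of them qualify.
Total: 50 + 3 = 53.
Holidays: Dec 16, 1992 (Wed); Dec 26, 1992 (Sat); Jan 3, 1993 (Sun); Jan 6, 1993 (Wed); Jan 8, 1993 (Fri); Jan 10, 1993 (Sun); Jan 16, 1993 (Sat); Feb 2, 1993 (Tue).
4 of the 8 holidays fall on weekdays; the rest are weekends and were already excluded.
Business days: 53 − 4 = 49.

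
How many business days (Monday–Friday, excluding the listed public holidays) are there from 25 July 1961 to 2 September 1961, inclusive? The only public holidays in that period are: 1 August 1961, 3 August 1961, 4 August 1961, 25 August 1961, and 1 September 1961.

24

25 July 1961 is a Tuesday.
From 25 July 1961 to 2 September 1961 is 40 days inclusive.
40 = 7 × 5 + 5, so there are 5 full weeks plus 5 extra days.
Each full week contributes 5 weekdays (Mon–Fri): 5 × 5 = 25.
The 5 extra days are Tue, Wed, Thu, Fri, Sat — 4 of them qualify.
Total: 25 + 4 = 29.
Holidays: 1 August 1961 (Tue); 3 August 1961 (Thu); 4 August 1961 (Fri); 25 August 1961 (Fri); 1 September 1961 (Fri).
All 5 holidays fall on weekdays, so subtract 5.
Business days: 29 − 5 = 24.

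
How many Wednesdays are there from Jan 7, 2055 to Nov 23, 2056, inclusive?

Jan 7, 2055 is a Thursday.
The range spans 687 days (inclusive of both endpoints).
687 = 7 × 98 + 1, so there are 98 full weeks plus 1 extra day.
Each full week contributes one Wednesday: 98 so far.
The 1 extra day is Thu — none qualify.
Total: 98 + 0 = 98.

98 Wednesdays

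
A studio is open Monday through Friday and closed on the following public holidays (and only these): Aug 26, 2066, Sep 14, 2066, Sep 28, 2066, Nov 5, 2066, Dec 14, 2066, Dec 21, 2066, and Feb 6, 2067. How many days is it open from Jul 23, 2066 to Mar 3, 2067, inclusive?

Jul 23, 2066 is a Friday.
From Jul 23, 2066 to Mar 3, 2067 is 224 days inclusive.
224 = 7 × 32, so the span is exactly 32 full weeks.
Each full week contributes 5 weekdays (Mon–Fri): 32 × 5 = 160.
Total: 160.
Holidays: Aug 26, 2066 (Thu); Sep 14, 2066 (Tue); Sep 28, 2066 (Tue); Nov 5, 2066 (Fri); Dec 14, 2066 (Tue); Dec 21, 2066 (Tue); Feb 6, 2067 (Sun).
6 of the 7 holidays fall on weekdays; the rest are weekends and were already excluded.
Business days: 160 − 6 = 154.

154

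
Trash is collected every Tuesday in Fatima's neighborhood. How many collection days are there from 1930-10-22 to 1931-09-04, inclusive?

45 Tuesdays

1930-10-22 is a Wednesday.
From 1930-10-22 to 1931-09-04 is 318 days inclusive.
318 = 7 × 45 + 3, so there are 45 full weeks plus 3 extra days.
Each full week contributes one Tuesday: 45 so far.
The 3 extra days are Wed, Thu, Fri — none qualify.
Total: 45 + 0 = 45.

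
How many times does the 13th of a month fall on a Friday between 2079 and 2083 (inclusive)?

9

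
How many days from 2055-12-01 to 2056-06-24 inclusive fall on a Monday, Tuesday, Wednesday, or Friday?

2055-12-01 is a Wednesday.
The range spans 207 days (inclusive of both endpoints).
207 = 7 × 29 + 4, so there are 29 full weeks plus 4 extra days.
Each full week contributes 4 days from the set (Mon, Tue, Wed, Fri): 29 × 4 = 116.
The 4 extra days are Wednesday, Thursday, Friday, Saturday — 2 of them qualify.
Total: 116 + 2 = 118.

118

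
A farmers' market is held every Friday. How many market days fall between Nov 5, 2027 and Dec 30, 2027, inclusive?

Nov 5, 2027 is a Friday.
The range spans 56 days (inclusive of both endpoints).
56 = 7 × 8, so the span is exactly 8 full weeks.
Each full week contributes one Friday: 8 so far.
Total: 8.

8 Fridays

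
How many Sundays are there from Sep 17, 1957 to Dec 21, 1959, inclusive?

Sep 17, 1957 is a Tuesday.
That's 826 days from start to end, counting both.
826 = 7 × 118, so the span is exactly 118 full weeks.
Each full week contributes one Sunday: 118 so far.

118 Sundays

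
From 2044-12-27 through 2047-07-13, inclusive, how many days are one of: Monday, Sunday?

2044-12-27 is a Tuesday.
The range spans 929 days (inclusive of both endpoints).
929 = 7 × 132 + 5, so there are 132 full weeks plus 5 extra days.
Each full week contributes 2 days from the set (Mon, Sun): 132 × 2 = 264.
The 5 extra days are Tue, Wed, Thu, Fri, Sat — none qualify.
Total: 264 + 0 = 264.

264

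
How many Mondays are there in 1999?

52

January 1, 1999 is a Friday.
That's 365 days from start to end, counting both.
365 = 7 × 52 + 1, so there are 52 full weeks plus 1 extra day.
Each full week contributes one Monday: 52 so far.
The 1 extra day is Fri — none qualify.
Total: 52 + 0 = 52.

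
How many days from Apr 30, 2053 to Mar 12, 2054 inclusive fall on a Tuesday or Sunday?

Apr 30, 2053 is a Wednesday.
The range spans 317 days (inclusive of both endpoints).
317 = 7 × 45 + 2, so there are 45 full weeks plus 2 extra days.
Each full week contributes 2 days from the set (Tue, Sun): 45 × 2 = 90.
The 2 extra days are Wednesday, Thursday — none qualify.
Total: 90 + 0 = 90.

90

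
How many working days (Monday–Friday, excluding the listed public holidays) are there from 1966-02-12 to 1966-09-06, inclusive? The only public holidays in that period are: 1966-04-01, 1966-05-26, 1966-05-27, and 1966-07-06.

1966-02-12 is a Saturday.
That's 207 days from start to end, counting both.
207 = 7 × 29 + 4, so there are 29 full weeks plus 4 extra days.
Each full week contributes 5 weekdays (Mon–Fri): 29 × 5 = 145.
The 4 extra days are Saturday, Sunday, Monday, Tuesday — 2 of them qualify.
Total: 145 + 2 = 147.
Holidays: 1966-04-01 (Fri); 1966-05-26 (Thu); 1966-05-27 (Fri); 1966-07-06 (Wed).
All 4 holidays fall on weekdays, so subtract 4.
Business days: 147 − 4 = 143.

143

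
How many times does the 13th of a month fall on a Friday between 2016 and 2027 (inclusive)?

20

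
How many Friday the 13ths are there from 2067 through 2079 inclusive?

Friday-the-13ths by year:
2067: May
2068: Jan, Apr, Jul
2069: Sep, Dec
2070: Jun
2071: Feb, Mar, Nov
2072: May
2073: Jan, Oct
2074: Apr, Jul
2075: Sep, Dec
2076: Mar, Nov
2077: Aug
2078: May
2079: Jan, Oct

23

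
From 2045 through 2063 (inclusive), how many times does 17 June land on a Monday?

3

Day of week of June 17 in each year:
2045: Sat, 2046: Sun, 2047: Mon ✓, 2048: Wed, 2049: Thu, 2050: Fri, 2051: Sat, 2052: Mon ✓, 2053: Tue, 2054: Wed, 2055: Thu, 2056: Sat, 2057: Sun, 2058: Mon ✓, 2059: Tue, 2060: Thu, 2061: Fri, 2062: Sat, 2063: Sun
Mondays: 2047, 2052, 2058.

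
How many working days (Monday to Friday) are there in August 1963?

1963-08-01 is a Thursday.
That's 31 days from start to end, counting both.
31 = 7 × 4 + 3, so there are 4 full weeks plus 3 extra days.
Each full week contributes 5 weekdays (Mon–Fri): 4 × 5 = 20.
The 3 extra days are Thu, Fri, Sat — 2 of them qualify.
Total: 20 + 2 = 22.

22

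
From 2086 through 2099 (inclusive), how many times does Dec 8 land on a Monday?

3

Day of week of December 8 in each year:
2086: Sun, 2087: Mon ✓, 2088: Wed, 2089: Thu, 2090: Fri, 2091: Sat, 2092: Mon ✓, 2093: Tue, 2094: Wed, 2095: Thu, 2096: Sat, 2097: Sun, 2098: Mon ✓, 2099: Tue
Mondays: 2087, 2092, 2098.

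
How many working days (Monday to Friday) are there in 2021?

Jan 1, 2021 is a Friday.
From Jan 1, 2021 to Dec 31, 2021 is 365 days inclusive.
365 = 7 × 52 + 1, so there are 52 full weeks plus 1 extra day.
Each full week contributes 5 weekdays (Mon–Fri): 52 × 5 = 260.
The 1 extra day is Fri — 1 of them qualifies.
Total: 260 + 1 = 261.

261 weekdays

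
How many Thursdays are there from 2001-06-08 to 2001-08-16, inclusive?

2001-06-08 is a Friday.
That's 70 days from start to end, counting both.
70 = 7 × 10, so the span is exactly 10 full weeks.
Each full week contributes one Thursday: 10 so far.
Total: 10.

10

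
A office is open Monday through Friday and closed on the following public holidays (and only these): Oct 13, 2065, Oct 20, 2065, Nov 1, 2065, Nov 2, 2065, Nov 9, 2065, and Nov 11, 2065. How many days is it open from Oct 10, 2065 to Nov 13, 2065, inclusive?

20

Oct 10, 2065 is a Saturday.
The range spans 35 days (inclusive of both endpoints).
35 = 7 × 5, so the span is exactly 5 full weeks.
Each full week contributes 5 weekdays (Mon–Fri): 5 × 5 = 25.
Holidays: Oct 13, 2065 (Tue); Oct 20, 2065 (Tue); Nov 1, 2065 (Sun); Nov 2, 2065 (Mon); Nov 9, 2065 (Mon); Nov 11, 2065 (Wed).
5 of the 6 holidays fall on weekdays; the rest are weekends and were already excluded.
Business days: 25 − 5 = 20.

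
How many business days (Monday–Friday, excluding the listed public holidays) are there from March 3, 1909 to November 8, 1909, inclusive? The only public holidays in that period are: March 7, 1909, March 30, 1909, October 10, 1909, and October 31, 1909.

178

March 3, 1909 is a Wednesday.
The range spans 251 days (inclusive of both endpoints).
251 = 7 × 35 + 6, so there are 35 full weeks plus 6 extra days.
Each full week contributes 5 weekdays (Mon–Fri): 35 × 5 = 175.
The 6 extra days are Wed, Thu, Fri, Sat, Sun, Mon — 4 of them qualify.
Total: 175 + 4 = 179.
Holidays: March 7, 1909 (Sun); March 30, 1909 (Tue); October 10, 1909 (Sun); October 31, 1909 (Sun).
1 of the 4 holidays fall on weekdays; the rest are weekends and were already excluded.
Business days: 179 − 1 = 178.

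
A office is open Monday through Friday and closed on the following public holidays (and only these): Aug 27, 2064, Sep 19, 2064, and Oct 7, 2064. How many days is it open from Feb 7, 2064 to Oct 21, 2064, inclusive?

181 working days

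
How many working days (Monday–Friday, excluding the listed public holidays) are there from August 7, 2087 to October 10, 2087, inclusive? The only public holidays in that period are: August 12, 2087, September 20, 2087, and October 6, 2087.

August 7, 2087 is a Thursday.
That's 65 days from start to end, counting both.
65 = 7 × 9 + 2, so there are 9 full weeks plus 2 extra days.
Each full week contributes 5 weekdays (Mon–Fri): 9 × 5 = 45.
The 2 extra days are Thursday, Friday — 2 of them qualify.
Total: 45 + 2 = 47.
Holidays: August 12, 2087 (Tue); September 20, 2087 (Sat); October 6, 2087 (Mon).
2 of the 3 holidays fall on weekdays; the rest are weekends and were already excluded.
Business days: 47 − 2 = 45.

45 working days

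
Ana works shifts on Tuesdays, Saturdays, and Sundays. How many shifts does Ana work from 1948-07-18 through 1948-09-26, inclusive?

1948-07-18 is a Sunday.
From 1948-07-18 to 1948-09-26 is 71 days inclusive.
71 = 7 × 10 + 1, so there are 10 full weeks plus 1 extra day.
Each full week contributes 3 days from the set (Tue, Sat, Sun): 10 × 3 = 30.
The 1 extra day is Sun — 1 of them qualifies.
Total: 30 + 1 = 31.

31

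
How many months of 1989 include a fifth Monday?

4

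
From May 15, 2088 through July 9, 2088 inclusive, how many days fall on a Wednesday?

May 15, 2088 is a Saturday.
The range spans 56 days (inclusive of both endpoints).
56 = 7 × 8, so the span is exactly 8 full weeks.
Each full week contributes one Wednesday: 8 so far.
Total: 8.

8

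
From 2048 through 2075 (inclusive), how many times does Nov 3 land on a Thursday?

Day of week of November 3 in each year:
2048: Tue, 2049: Wed, 2050: Thu ✓, 2051: Fri, 2052: Sun, 2053: Mon, 2054: Tue, 2055: Wed, 2056: Fri, 2057: Sat, 2058: Sun, 2059: Mon, 2060: Wed, 2061: Thu ✓, 2062: Fri, 2063: Sat, 2064: Mon, 2065: Tue, 2066: Wed, 2067: Thu ✓, 2068: Sat, 2069: Sun, 2070: Mon, 2071: Tue, 2072: Thu ✓, 2073: Fri, 2074: Sat, 2075: Sun
Thursdays: 2050, 2061, 2067, 2072.

4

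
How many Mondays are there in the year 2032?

Jan 1, 2032 is a Thursday.
That's 366 days from start to end, counting both.
366 = 7 × 52 + 2, so there are 52 full weeks plus 2 extra days.
Each full week contributes one Monday: 52 so far.
The 2 extra days are Thu, Fri — none qualify.
Total: 52 + 0 = 52.

52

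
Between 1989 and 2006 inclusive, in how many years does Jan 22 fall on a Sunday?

3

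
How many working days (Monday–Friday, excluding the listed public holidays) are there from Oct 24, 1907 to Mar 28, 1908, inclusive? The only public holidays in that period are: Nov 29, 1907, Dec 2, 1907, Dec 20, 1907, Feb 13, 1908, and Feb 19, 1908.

107 working days

Oct 24, 1907 is a Thursday.
The range spans 157 days (inclusive of both endpoints).
157 = 7 × 22 + 3, so there are 22 full weeks plus 3 extra days.
Each full week contributes 5 weekdays (Mon–Fri): 22 × 5 = 110.
The 3 extra days are Thu, Fri, Sat — 2 of them qualify.
Total: 110 + 2 = 112.
Holidays: Nov 29, 1907 (Fri); Dec 2, 1907 (Mon); Dec 20, 1907 (Fri); Feb 13, 1908 (Thu); Feb 19, 1908 (Wed).
All 5 holidays fall on weekdays, so subtract 5.
Business days: 112 − 5 = 107.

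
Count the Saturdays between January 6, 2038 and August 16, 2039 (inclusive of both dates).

84

January 6, 2038 is a Wednesday.
That's 588 days from start to end, counting both.
588 = 7 × 84, so the span is exactly 84 full weeks.
Each full week contributes one Saturday: 84 so far.
Total: 84.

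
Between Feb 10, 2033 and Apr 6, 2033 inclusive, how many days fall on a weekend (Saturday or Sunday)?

16

Feb 10, 2033 is a Thursday.
From Feb 10, 2033 to Apr 6, 2033 is 56 days inclusive.
56 = 7 × 8, so the span is exactly 8 full weeks.
Each full week contributes 2 weekend days (Sat, Sun): 8 × 2 = 16.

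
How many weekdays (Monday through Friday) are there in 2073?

January 1, 2073 is a Sunday.
From January 1, 2073 to December 31, 2073 is 365 days inclusive.
365 = 7 × 52 + 1, so there are 52 full weeks plus 1 extra day.
Each full week contributes 5 weekdays (Mon–Fri): 52 × 5 = 260.
The 1 extra day is Sunday — none qualify.
Total: 260 + 0 = 260.

260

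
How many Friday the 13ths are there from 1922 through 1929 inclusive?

Friday-the-13ths by year:
1922: Jan, Oct
1923: Apr, Jul
1924: Jun
1925: Feb, Mar, Nov
1926: Aug
1927: May
1928: Jan, Apr, Jul
1929: Sep, Dec

15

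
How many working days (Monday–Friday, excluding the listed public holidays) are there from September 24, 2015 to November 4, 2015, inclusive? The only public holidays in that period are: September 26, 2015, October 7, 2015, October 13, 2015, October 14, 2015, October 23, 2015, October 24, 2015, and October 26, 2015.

25

September 24, 2015 is a Thursday.
The range spans 42 days (inclusive of both endpoints).
42 = 7 × 6, so the span is exactly 6 full weeks.
Each full week contributes 5 weekdays (Mon–Fri): 6 × 5 = 30.
Total: 30.
Holidays: September 26, 2015 (Sat); October 7, 2015 (Wed); October 13, 2015 (Tue); October 14, 2015 (Wed); October 23, 2015 (Fri); October 24, 2015 (Sat); October 26, 2015 (Mon).
5 of the 7 holidays fall on weekdays; the rest are weekends and were already excluded.
Business days: 30 − 5 = 25.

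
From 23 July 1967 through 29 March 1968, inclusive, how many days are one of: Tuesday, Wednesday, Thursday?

108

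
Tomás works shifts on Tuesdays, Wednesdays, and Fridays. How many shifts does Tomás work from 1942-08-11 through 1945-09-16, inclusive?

486

1942-08-11 is a Tuesday.
The range spans 1133 days (inclusive of both endpoints).
1133 = 7 × 161 + 6, so there are 161 full weeks plus 6 extra days.
Each full week contributes 3 days from the set (Tue, Wed, Fri): 161 × 3 = 483.
The 6 extra days are Tuesday, Wednesday, Thursday, Friday, Saturday, Sunday — 3 of them qualify.
Total: 483 + 3 = 486.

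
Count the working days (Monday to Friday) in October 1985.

Oct 1, 1985 is a Tuesday.
That's 31 days from start to end, counting both.
31 = 7 × 4 + 3, so there are 4 full weeks plus 3 extra days.
Each full week contributes 5 weekdays (Mon–Fri): 4 × 5 = 20.
The 3 extra days are Tue, Wed, Thu — 3 of them qualify.
Total: 20 + 3 = 23.

23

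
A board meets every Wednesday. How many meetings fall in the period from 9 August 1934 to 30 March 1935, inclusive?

33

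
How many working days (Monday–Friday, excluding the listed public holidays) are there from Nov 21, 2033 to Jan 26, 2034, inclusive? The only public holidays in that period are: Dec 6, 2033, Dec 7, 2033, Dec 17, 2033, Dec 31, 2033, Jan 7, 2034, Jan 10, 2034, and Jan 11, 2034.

Nov 21, 2033 is a Monday.
From Nov 21, 2033 to Jan 26, 2034 is 67 days inclusive.
67 = 7 × 9 + 4, so there are 9 full weeks plus 4 extra days.
Each full week contributes 5 weekdays (Mon–Fri): 9 × 5 = 45.
The 4 extra days are Monday, Tuesday, Wednesday, Thursday — 4 of them qualify.
Total: 45 + 4 = 49.
Holidays: Dec 6, 2033 (Tue); Dec 7, 2033 (Wed); Dec 17, 2033 (Sat); Dec 31, 2033 (Sat); Jan 7, 2034 (Sat); Jan 10, 2034 (Tue); Jan 11, 2034 (Wed).
4 of the 7 holidays fall on weekdays; the rest are weekends and were already excluded.
Business days: 49 − 4 = 45.

45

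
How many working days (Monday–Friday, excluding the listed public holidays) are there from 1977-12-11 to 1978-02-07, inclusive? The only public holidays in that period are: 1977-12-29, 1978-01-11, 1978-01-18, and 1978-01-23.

1977-12-11 is a Sunday.
That's 59 days from start to end, counting both.
59 = 7 × 8 + 3, so there are 8 full weeks plus 3 extra days.
Each full week contributes 5 weekdays (Mon–Fri): 8 × 5 = 40.
The 3 extra days are Sun, Mon, Tue — 2 of them qualify.
Total: 40 + 2 = 42.
Holidays: 1977-12-29 (Thu); 1978-01-11 (Wed); 1978-01-18 (Wed); 1978-01-23 (Mon).
All 4 holidays fall on weekdays, so subtract 4.
Business days: 42 − 4 = 38.

38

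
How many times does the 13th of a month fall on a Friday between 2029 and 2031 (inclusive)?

5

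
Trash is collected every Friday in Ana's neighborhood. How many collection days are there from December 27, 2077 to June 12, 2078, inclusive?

24

December 27, 2077 is a Monday.
That's 168 days from start to end, counting both.
168 = 7 × 24, so the span is exactly 24 full weeks.
Each full week contributes one Friday: 24 so far.
Total: 24.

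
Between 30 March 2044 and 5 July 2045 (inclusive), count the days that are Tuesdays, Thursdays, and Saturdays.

198

30 March 2044 is a Wednesday.
From 30 March 2044 to 5 July 2045 is 463 days inclusive.
463 = 7 × 66 + 1, so there are 66 full weeks plus 1 extra day.
Each full week contributes 3 days from the set (Tue, Thu, Sat): 66 × 3 = 198.
The 1 extra day is Wednesday — none qualify.
Total: 198 + 0 = 198.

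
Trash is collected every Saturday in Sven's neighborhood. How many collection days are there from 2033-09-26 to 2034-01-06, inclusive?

14 Saturdays

2033-09-26 is a Monday.
The range spans 103 days (inclusive of both endpoints).
103 = 7 × 14 + 5, so there are 14 full weeks plus 5 extra days.
Each full week contributes one Saturday: 14 so far.
The 5 extra days are Mon, Tue, Wed, Thu, Fri — none qualify.
Total: 14 + 0 = 14.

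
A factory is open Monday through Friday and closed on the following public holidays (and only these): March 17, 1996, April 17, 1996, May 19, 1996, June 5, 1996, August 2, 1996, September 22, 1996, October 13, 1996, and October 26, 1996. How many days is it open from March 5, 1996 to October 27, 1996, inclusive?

March 5, 1996 is a Tuesday.
From March 5, 1996 to October 27, 1996 is 237 days inclusive.
237 = 7 × 33 + 6, so there are 33 full weeks plus 6 extra days.
Each full week contributes 5 weekdays (Mon–Fri): 33 × 5 = 165.
The 6 extra days are Tue, Wed, Thu, Fri, Sat, Sun — 4 of them qualify.
Total: 165 + 4 = 169.
Holidays: March 17, 1996 (Sun); April 17, 1996 (Wed); May 19, 1996 (Sun); June 5, 1996 (Wed); August 2, 1996 (Fri); September 22, 1996 (Sun); October 13, 1996 (Sun); October 26, 1996 (Sat).
3 of the 8 holidays fall on weekdays; the rest are weekends and were already excluded.
Business days: 169 − 3 = 166.

166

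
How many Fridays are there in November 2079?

4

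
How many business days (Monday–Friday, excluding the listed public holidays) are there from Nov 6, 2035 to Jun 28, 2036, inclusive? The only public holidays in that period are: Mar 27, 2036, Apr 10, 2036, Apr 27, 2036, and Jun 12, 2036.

Nov 6, 2035 is a Tuesday.
From Nov 6, 2035 to Jun 28, 2036 is 236 days inclusive.
236 = 7 × 33 + 5, so there are 33 full weeks plus 5 extra days.
Each full week contributes 5 weekdays (Mon–Fri): 33 × 5 = 165.
The 5 extra days are Tuesday, Wednesday, Thursday, Friday, Saturday — 4 of them qualify.
Total: 165 + 4 = 169.
Holidays: Mar 27, 2036 (Thu); Apr 10, 2036 (Thu); Apr 27, 2036 (Sun); Jun 12, 2036 (Thu).
3 of the 4 holidays fall on weekdays; the rest are weekends and were already excluded.
Business days: 169 − 3 = 166.

166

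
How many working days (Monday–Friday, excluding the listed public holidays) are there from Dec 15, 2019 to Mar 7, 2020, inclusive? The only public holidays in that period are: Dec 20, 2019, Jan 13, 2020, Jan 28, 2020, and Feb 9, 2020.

Dec 15, 2019 is a Sunday.
That's 84 days from start to end, counting both.
84 = 7 × 12, so the span is exactly 12 full weeks.
Each full week contributes 5 weekdays (Mon–Fri): 12 × 5 = 60.
Total: 60.
Holidays: Dec 20, 2019 (Fri); Jan 13, 2020 (Mon); Jan 28, 2020 (Tue); Feb 9, 2020 (Sun).
3 of the 4 holidays fall on weekdays; the rest are weekends and were already excluded.
Business days: 60 − 3 = 57.

57 working days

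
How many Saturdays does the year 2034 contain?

January 1, 2034 is a Sunday.
The range spans 365 days (inclusive of both endpoints).
365 = 7 × 52 + 1, so there are 52 full weeks plus 1 extra day.
Each full week contributes one Saturday: 52 so far.
The 1 extra day is Sun — none qualify.
Total: 52 + 0 = 52.

52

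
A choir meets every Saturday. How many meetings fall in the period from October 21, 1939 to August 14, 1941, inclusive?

95

October 21, 1939 is a Saturday.
That's 664 days from start to end, counting both.
664 = 7 × 94 + 6, so there are 94 full weeks plus 6 extra days.
Each full week contributes one Saturday: 94 so far.
The 6 extra days are Sat, Sun, Mon, Tue, Wed, Thu — 1 of them qualifies.
Total: 94 + 1 = 95.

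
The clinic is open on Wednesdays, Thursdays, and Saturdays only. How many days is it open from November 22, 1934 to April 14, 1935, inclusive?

November 22, 1934 is a Thursday.
From November 22, 1934 to April 14, 1935 is 144 days inclusive.
144 = 7 × 20 + 4, so there are 20 full weeks plus 4 extra days.
Each full week contributes 3 days from the set (Wed, Thu, Sat): 20 × 3 = 60.
The 4 extra days are Thursday, Friday, Saturday, Sunday — 2 of them qualify.
Total: 60 + 2 = 62.

62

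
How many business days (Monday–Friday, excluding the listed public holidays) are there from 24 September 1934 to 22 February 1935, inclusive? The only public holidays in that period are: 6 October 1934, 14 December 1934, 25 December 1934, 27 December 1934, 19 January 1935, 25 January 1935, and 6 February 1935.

105 business days

24 September 1934 is a Monday.
From 24 September 1934 to 22 February 1935 is 152 days inclusive.
152 = 7 × 21 + 5, so there are 21 full weeks plus 5 extra days.
Each full week contributes 5 weekdays (Mon–Fri): 21 × 5 = 105.
The 5 extra days are Monday, Tuesday, Wednesday, Thursday, Friday — 5 of them qualify.
Total: 105 + 5 = 110.
Holidays: 6 October 1934 (Sat); 14 December 1934 (Fri); 25 December 1934 (Tue); 27 December 1934 (Thu); 19 January 1935 (Sat); 25 January 1935 (Fri); 6 February 1935 (Wed).
5 of the 7 holidays fall on weekdays; the rest are weekends and were already excluded.
Business days: 110 − 5 = 105.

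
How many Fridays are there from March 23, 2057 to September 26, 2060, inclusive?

184

March 23, 2057 is a Friday.
That's 1284 days from start to end, counting both.
1284 = 7 × 183 + 3, so there are 183 full weeks plus 3 extra days.
Each full week contributes one Friday: 183 so far.
The 3 extra days are Fri, Sat, Sun — 1 of them qualifies.
Total: 183 + 1 = 184.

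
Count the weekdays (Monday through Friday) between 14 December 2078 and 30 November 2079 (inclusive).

252 weekdays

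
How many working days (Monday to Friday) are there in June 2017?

22

1 June 2017 is a Thursday.
That's 30 days from start to end, counting both.
30 = 7 × 4 + 2, so there are 4 full weeks plus 2 extra days.
Each full week contributes 5 weekdays (Mon–Fri): 4 × 5 = 20.
The 2 extra days are Thu, Fri — 2 of them qualify.
Total: 20 + 2 = 22.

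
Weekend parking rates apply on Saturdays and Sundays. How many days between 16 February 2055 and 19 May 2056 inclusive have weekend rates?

16 February 2055 is a Tuesday.
The range spans 459 days (inclusive of both endpoints).
459 = 7 × 65 + 4, so there are 65 full weeks plus 4 extra days.
Each full week contributes 2 weekend days (Sat, Sun): 65 × 2 = 130.
The 4 extra days are Tuesday, Wednesday, Thursday, Friday — none qualify.
Total: 130 + 0 = 130.

130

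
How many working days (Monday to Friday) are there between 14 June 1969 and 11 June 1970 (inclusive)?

14 June 1969 is a Saturday.
The range spans 363 days (inclusive of both endpoints).
363 = 7 × 51 + 6, so there are 51 full weeks plus 6 extra days.
Each full week contributes 5 weekdays (Mon–Fri): 51 × 5 = 255.
The 6 extra days are Saturday, Sunday, Monday, Tuesday, Wednesday, Thursday — 4 of them qualify.
Total: 255 + 4 = 259.

259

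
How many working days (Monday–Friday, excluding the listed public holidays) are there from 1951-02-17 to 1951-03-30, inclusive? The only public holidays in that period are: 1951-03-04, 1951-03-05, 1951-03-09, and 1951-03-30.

27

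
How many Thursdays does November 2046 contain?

5

1 November 2046 is a Thursday.
From 1 November 2046 to 30 November 2046 is 30 days inclusive.
30 = 7 × 4 + 2, so there are 4 full weeks plus 2 extra days.
Each full week contributes one Thursday: 4 so far.
The 2 extra days are Thu, Fri — 1 of them qualifies.
Total: 4 + 1 = 5.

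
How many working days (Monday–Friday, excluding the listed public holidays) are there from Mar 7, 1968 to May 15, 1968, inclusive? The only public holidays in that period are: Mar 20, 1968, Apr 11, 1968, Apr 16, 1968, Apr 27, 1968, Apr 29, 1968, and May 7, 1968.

45

Mar 7, 1968 is a Thursday.
The range spans 70 days (inclusive of both endpoints).
70 = 7 × 10, so the span is exactly 10 full weeks.
Each full week contributes 5 weekdays (Mon–Fri): 10 × 5 = 50.
Total: 50.
Holidays: Mar 20, 1968 (Wed); Apr 11, 1968 (Thu); Apr 16, 1968 (Tue); Apr 27, 1968 (Sat); Apr 29, 1968 (Mon); May 7, 1968 (Tue).
5 of the 6 holidays fall on weekdays; the rest are weekends and were already excluded.
Business days: 50 − 5 = 45.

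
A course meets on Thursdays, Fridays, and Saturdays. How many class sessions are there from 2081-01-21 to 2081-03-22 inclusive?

2081-01-21 is a Tuesday.
That's 61 days from start to end, counting both.
61 = 7 × 8 + 5, so there are 8 full weeks plus 5 extra days.
Each full week contributes 3 days from the set (Thu, Fri, Sat): 8 × 3 = 24.
The 5 extra days are Tuesday, Wednesday, Thursday, Friday, Saturday — 3 of them qualify.
Total: 24 + 3 = 27.

27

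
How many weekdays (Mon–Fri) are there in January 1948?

January 1, 1948 is a Thursday.
The range spans 31 days (inclusive of both endpoints).
31 = 7 × 4 + 3, so there are 4 full weeks plus 3 extra days.
Each full week contributes 5 weekdays (Mon–Fri): 4 × 5 = 20.
The 3 extra days are Thu, Fri, Sat — 2 of them qualify.
Total: 20 + 2 = 22.

22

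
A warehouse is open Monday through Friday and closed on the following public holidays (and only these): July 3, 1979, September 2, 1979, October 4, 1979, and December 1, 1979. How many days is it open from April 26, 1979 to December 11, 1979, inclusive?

April 26, 1979 is a Thursday.
From April 26, 1979 to December 11, 1979 is 230 days inclusive.
230 = 7 × 32 + 6, so there are 32 full weeks plus 6 extra days.
Each full week contributes 5 weekdays (Mon–Fri): 32 × 5 = 160.
The 6 extra days are Thu, Fri, Sat, Sun, Mon, Tue — 4 of them qualify.
Total: 160 + 4 = 164.
Holidays: July 3, 1979 (Tue); September 2, 1979 (Sun); October 4, 1979 (Thu); December 1, 1979 (Sat).
2 of the 4 holidays fall on weekdays; the rest are weekends and were already excluded.
Business days: 164 − 2 = 162.

162 working days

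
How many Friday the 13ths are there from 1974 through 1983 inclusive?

Friday-the-13ths by year:
1974: Sep, Dec
1975: Jun
1976: Feb, Aug
1977: May
1978: Jan, Oct
1979: Apr, Jul
1980: Jun
1981: Feb, Mar, Nov
1982: Aug
1983: May

16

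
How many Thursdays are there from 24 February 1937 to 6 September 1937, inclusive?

28

24 February 1937 is a Wednesday.
That's 195 days from start to end, counting both.
195 = 7 × 27 + 6, so there are 27 full weeks plus 6 extra days.
Each full week contributes one Thursday: 27 so far.
The 6 extra days are Wed, Thu, Fri, Sat, Sun, Mon — 1 of them qualifies.
Total: 27 + 1 = 28.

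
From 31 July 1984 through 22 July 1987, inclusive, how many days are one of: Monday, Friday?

31 July 1984 is a Tuesday.
That's 1087 days from start to end, counting both.
1087 = 7 × 155 + 2, so there are 155 full weeks plus 2 extra days.
Each full week contributes 2 days from the set (Mon, Fri): 155 × 2 = 310.
The 2 extra days are Tuesday, Wednesday — none qualify.
Total: 310 + 0 = 310.

310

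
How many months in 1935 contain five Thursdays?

4

A month has five Thursdays exactly when Thursday falls within its first (length − 28) days.
Jan: 31 days, starts Tue → 5 of Tue, Wed, Thu ✓
Feb: 28 days, starts Fri → 5 of (none)
Mar: 31 days, starts Fri → 5 of Fri, Sat, Sun
Apr: 30 days, starts Mon → 5 of Mon, Tue
May: 31 days, starts Wed → 5 of Wed, Thu, Fri ✓
Jun: 30 days, starts Sat → 5 of Sat, Sun
Jul: 31 days, starts Mon → 5 of Mon, Tue, Wed
Aug: 31 days, starts Thu → 5 of Thu, Fri, Sat ✓
Sep: 30 days, starts Sun → 5 of Sun, Mon
Oct: 31 days, starts Tue → 5 of Tue, Wed, Thu ✓
Nov: 30 days, starts Fri → 5 of Fri, Sat
Dec: 31 days, starts Sun → 5 of Sun, Mon, Tue
Months with five Thursdays: Jan, May, Aug, Oct.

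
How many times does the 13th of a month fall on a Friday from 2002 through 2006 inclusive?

Friday-the-13ths by year:
2002: Sep, Dec
2003: Jun
2004: Feb, Aug
2005: May
2006: Jan, Oct

8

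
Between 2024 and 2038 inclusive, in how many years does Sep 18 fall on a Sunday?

1

Day of week of September 18 in each year:
2024: Wed, 2025: Thu, 2026: Fri, 2027: Sat, 2028: Mon, 2029: Tue, 2030: Wed, 2031: Thu, 2032: Sat, 2033: Sun ✓, 2034: Mon, 2035: Tue, 2036: Thu, 2037: Fri, 2038: Sat
Sundays: 2033.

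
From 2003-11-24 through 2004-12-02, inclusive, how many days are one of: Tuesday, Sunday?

107

2003-11-24 is a Monday.
From 2003-11-24 to 2004-12-02 is 375 days inclusive.
375 = 7 × 53 + 4, so there are 53 full weeks plus 4 extra days.
Each full week contributes 2 days from the set (Tue, Sun): 53 × 2 = 106.
The 4 extra days are Monday, Tuesday, Wednesday, Thursday — 1 of them qualifies.
Total: 106 + 1 = 107.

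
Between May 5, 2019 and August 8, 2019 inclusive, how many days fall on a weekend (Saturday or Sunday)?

27

May 5, 2019 is a Sunday.
The range spans 96 days (inclusive of both endpoints).
96 = 7 × 13 + 5, so there are 13 full weeks plus 5 extra days.
Each full week contributes 2 weekend days (Sat, Sun): 13 × 2 = 26.
The 5 extra days are Sun, Mon, Tue, Wed, Thu — 1 of them qualifies.
Total: 26 + 1 = 27.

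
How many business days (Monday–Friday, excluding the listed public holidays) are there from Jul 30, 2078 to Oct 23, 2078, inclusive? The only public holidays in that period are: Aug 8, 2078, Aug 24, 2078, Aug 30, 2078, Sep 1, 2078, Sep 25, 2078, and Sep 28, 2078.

Jul 30, 2078 is a Saturday.
The range spans 86 days (inclusive of both endpoints).
86 = 7 × 12 + 2, so there are 12 full weeks plus 2 extra days.
Each full week contributes 5 weekdays (Mon–Fri): 12 × 5 = 60.
The 2 extra days are Sat, Sun — none qualify.
Total: 60 + 0 = 60.
Holidays: Aug 8, 2078 (Mon); Aug 24, 2078 (Wed); Aug 30, 2078 (Tue); Sep 1, 2078 (Thu); Sep 25, 2078 (Sun); Sep 28, 2078 (Wed).
5 of the 6 holidays fall on weekdays; the rest are weekends and were already excluded.
Business days: 60 − 5 = 55.

55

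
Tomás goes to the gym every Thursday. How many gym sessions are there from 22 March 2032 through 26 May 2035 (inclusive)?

22 March 2032 is a Monday.
The range spans 1161 days (inclusive of both endpoints).
1161 = 7 × 165 + 6, so there are 165 full weeks plus 6 extra days.
Each full week contributes one Thursday: 165 so far.
The 6 extra days are Mon, Tue, Wed, Thu, Fri, Sat — 1 of them qualifies.
Total: 165 + 1 = 166.

166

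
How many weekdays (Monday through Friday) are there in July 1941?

Jul 1, 1941 is a Tuesday.
That's 31 days from start to end, counting both.
31 = 7 × 4 + 3, so there are 4 full weeks plus 3 extra days.
Each full week contributes 5 weekdays (Mon–Fri): 4 × 5 = 20.
The 3 extra days are Tue, Wed, Thu — 3 of them qualify.
Total: 20 + 3 = 23.

23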